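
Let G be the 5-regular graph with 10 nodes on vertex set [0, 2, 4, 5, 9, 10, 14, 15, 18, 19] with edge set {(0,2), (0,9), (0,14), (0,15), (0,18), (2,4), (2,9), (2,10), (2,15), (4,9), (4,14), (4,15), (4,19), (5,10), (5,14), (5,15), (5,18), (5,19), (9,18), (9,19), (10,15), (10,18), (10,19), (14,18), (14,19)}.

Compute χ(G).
Clique number ω(G) = 3 (lower bound: χ ≥ ω).
Suppose a proper 3-coloring c exists. The clique [0, 2, 9] takes 3 distinct colors; by symmetry let c(0) = 1, c(2) = 2, c(9) = 3.
- Vertex 4: neighbors [2, 9] already have colors [2, 3] ⇒ c(4) = 1.
- Vertex 18: neighbors [0, 9] already have colors [1, 3] ⇒ c(18) = 2.
- Vertex 19: neighbors [4, 9] already have colors [1, 3] ⇒ c(19) = 2.
- Vertex 15: neighbors [0, 2] already have colors [1, 2] ⇒ c(15) = 3.
- Vertex 5: neighbors [18, 15] already have colors [2, 3] ⇒ c(5) = 1.
- Vertex 10: neighbors [5, 2, 15] already have colors [1, 2, 3] — all 3 colors blocked. Contradiction.
The forced assignments end in a contradiction, so G has no proper 3-coloring (χ ≥ 4).
The coloring below uses 4 colors, so χ(G) = 4.
A valid 4-coloring: color 1: [0, 4, 5]; color 2: [9, 10, 14]; color 3: [2, 18, 19]; color 4: [15].

χ(G) = 4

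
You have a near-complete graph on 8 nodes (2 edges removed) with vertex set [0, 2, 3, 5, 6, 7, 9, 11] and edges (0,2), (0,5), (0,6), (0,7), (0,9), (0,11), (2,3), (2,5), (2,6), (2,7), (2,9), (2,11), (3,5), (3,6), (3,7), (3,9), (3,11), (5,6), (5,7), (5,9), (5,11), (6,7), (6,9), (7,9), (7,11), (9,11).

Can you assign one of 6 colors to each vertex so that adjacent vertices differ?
A valid 6-coloring: color 1: [5]; color 2: [9]; color 3: [7]; color 4: [2]; color 5: [0, 3]; color 6: [6, 11].
(χ(G) = 6 ≤ 6.)

Yes, G is 6-colorable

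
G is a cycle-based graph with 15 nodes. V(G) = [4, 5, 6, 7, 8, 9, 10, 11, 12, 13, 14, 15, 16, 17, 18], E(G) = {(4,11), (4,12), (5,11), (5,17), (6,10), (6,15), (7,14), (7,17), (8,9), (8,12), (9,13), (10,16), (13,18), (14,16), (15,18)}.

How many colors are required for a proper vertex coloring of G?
Clique number ω(G) = 2 (lower bound: χ ≥ ω).
Odd cycle [15, 18, 13, 9, 8, 12, 4, 11, 5, 17, 7, 14, 16, 10, 6] needs 3 colors (χ ≥ 3).
The coloring below uses 3 colors, so χ(G) = 3.
A valid 3-coloring: color 1: [4, 5, 7, 8, 10, 13, 15]; color 2: [6, 9, 11, 12, 14, 17, 18]; color 3: [16].

χ(G) = 3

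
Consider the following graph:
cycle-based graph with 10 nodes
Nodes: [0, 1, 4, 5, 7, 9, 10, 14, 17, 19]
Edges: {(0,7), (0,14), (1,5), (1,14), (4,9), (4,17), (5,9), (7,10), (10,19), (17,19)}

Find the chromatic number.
χ(G) = 2

Clique number ω(G) = 2 (lower bound: χ ≥ ω).
The graph is bipartite (no odd cycle), so 2 colors suffice: χ(G) = 2.
A valid 2-coloring: color 1: [4, 5, 7, 14, 19]; color 2: [0, 1, 9, 10, 17].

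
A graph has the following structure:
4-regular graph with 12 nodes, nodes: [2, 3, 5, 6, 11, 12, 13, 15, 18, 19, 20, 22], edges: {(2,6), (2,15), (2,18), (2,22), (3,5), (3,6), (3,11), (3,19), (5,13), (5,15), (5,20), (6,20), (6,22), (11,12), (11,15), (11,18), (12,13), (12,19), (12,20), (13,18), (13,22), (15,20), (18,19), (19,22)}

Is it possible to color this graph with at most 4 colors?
Yes, G is 4-colorable

A valid 4-coloring: color 1: [3, 18, 20, 22]; color 2: [6, 13, 15, 19]; color 3: [2, 5, 12]; color 4: [11].
(χ(G) = 3 ≤ 4.)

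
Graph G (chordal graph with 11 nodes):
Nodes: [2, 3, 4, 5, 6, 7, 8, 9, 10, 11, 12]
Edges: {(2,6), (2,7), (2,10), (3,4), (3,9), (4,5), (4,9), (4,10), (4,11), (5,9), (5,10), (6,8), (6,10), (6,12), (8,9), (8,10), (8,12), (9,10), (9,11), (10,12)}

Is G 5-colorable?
A valid 5-coloring: color 1: [3, 7, 10, 11]; color 2: [6, 9]; color 3: [2, 4, 8]; color 4: [5, 12].
(χ(G) = 4 ≤ 5.)

Yes, G is 5-colorable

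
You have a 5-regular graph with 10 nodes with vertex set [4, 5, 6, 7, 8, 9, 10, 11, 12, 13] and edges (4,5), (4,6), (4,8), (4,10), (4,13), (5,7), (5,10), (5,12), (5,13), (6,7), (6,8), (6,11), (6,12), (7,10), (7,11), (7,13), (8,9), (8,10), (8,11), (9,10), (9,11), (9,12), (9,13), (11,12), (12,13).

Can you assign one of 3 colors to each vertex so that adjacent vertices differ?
No, G is not 3-colorable

Odd cycle [4, 10, 9, 11, 6] needs 3 colors (χ ≥ 3).
Vertex 8 is adjacent to every vertex of [4, 6, 9, 10, 11], which already need 3 colors among themselves, so 8 needs a new color (χ ≥ 4).
Hence χ(G) ≥ 4 > 3, so no proper 3-coloring exists.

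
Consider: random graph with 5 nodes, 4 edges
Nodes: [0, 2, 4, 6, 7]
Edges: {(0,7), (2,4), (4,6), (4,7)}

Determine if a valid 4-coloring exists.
A valid 4-coloring: color 1: [0, 4]; color 2: [2, 6, 7].
(χ(G) = 2 ≤ 4.)

Yes, G is 4-colorable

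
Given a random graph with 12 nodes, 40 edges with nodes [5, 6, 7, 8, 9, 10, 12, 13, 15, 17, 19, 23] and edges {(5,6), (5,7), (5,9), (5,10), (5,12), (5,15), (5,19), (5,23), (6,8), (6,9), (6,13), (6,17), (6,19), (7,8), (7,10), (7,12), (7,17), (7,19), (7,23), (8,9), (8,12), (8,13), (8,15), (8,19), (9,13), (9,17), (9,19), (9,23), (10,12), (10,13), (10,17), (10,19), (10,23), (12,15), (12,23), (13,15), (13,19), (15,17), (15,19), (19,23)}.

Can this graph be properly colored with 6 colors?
A valid 6-coloring: color 1: [12, 17, 19]; color 2: [5, 8]; color 3: [9, 10, 15]; color 4: [6, 7]; color 5: [13, 23].
(χ(G) = 5 ≤ 6.)

Yes, G is 6-colorable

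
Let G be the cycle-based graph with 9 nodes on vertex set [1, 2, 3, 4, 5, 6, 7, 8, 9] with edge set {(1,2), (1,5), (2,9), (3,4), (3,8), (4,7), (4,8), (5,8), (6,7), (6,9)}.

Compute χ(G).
χ(G) = 3

Clique number ω(G) = 3 (lower bound: χ ≥ ω).
The clique on [3, 4, 8] has size 3, forcing χ ≥ 3, and the coloring below uses 3 colors, so χ(G) = 3.
A valid 3-coloring: color 1: [2, 4, 5, 6]; color 2: [1, 7, 8, 9]; color 3: [3].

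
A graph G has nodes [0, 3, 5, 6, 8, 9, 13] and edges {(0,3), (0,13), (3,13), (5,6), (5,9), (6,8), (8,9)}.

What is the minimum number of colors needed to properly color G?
χ(G) = 3

Clique number ω(G) = 3 (lower bound: χ ≥ ω).
The clique on [0, 3, 13] has size 3, forcing χ ≥ 3, and the coloring below uses 3 colors, so χ(G) = 3.
A valid 3-coloring: color 1: [6, 9, 13]; color 2: [3, 5, 8]; color 3: [0].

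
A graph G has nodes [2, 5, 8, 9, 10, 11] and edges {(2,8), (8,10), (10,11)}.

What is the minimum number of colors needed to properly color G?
Clique number ω(G) = 2 (lower bound: χ ≥ ω).
The graph is bipartite (no odd cycle), so 2 colors suffice: χ(G) = 2.
A valid 2-coloring: color 1: [5, 8, 9, 11]; color 2: [2, 10].

χ(G) = 2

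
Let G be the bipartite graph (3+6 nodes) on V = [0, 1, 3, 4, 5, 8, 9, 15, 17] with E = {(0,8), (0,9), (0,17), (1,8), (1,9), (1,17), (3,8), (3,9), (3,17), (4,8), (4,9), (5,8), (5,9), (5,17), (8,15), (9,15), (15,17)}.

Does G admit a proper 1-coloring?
Edge (0,8) forces its endpoints to differ, so 1 color is not enough.

No, G is not 1-colorable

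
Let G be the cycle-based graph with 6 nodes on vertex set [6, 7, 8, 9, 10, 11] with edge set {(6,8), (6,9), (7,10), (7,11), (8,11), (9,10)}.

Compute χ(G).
χ(G) = 2

Clique number ω(G) = 2 (lower bound: χ ≥ ω).
The graph is bipartite (no odd cycle), so 2 colors suffice: χ(G) = 2.
A valid 2-coloring: color 1: [6, 10, 11]; color 2: [7, 8, 9].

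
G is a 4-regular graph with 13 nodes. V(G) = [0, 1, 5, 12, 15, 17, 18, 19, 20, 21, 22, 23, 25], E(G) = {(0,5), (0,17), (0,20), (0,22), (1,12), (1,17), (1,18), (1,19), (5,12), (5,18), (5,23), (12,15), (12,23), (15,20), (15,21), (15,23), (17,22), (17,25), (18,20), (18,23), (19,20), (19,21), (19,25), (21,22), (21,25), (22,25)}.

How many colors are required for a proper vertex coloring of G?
Clique number ω(G) = 3 (lower bound: χ ≥ ω).
Suppose a proper 3-coloring c exists. The clique [0, 17, 22] takes 3 distinct colors; by symmetry let c(0) = 1, c(17) = 2, c(22) = 3.
- Vertex 25: neighbors [17, 22] already have colors [2, 3] ⇒ c(25) = 1.
- Vertex 21: neighbors [25, 22] already have colors [1, 3] ⇒ c(21) = 2.
- Vertex 19: neighbors [25, 21] already have colors [1, 2] ⇒ c(19) = 3.
- Vertex 1: neighbors [17, 19] already have colors [2, 3] ⇒ c(1) = 1.
- Vertex 20: neighbors [0, 19] already have colors [1, 3] ⇒ c(20) = 2.
- Vertex 18: neighbors [1, 20] already have colors [1, 2] ⇒ c(18) = 3.
- Vertex 5: neighbors [0, 18] already have colors [1, 3] ⇒ c(5) = 2.
- Vertex 12: neighbors [1, 5] already have colors [1, 2] ⇒ c(12) = 3.
- Vertex 15: neighbors [20, 12] already have colors [2, 3] ⇒ c(15) = 1.
- Vertex 23: neighbors [15, 5, 12] already have colors [1, 2, 3] — all 3 colors blocked. Contradiction.
The forced assignments end in a contradiction, so G has no proper 3-coloring (χ ≥ 4).
The coloring below uses 4 colors, so χ(G) = 4.
A valid 4-coloring: color 1: [12, 17, 20, 21]; color 2: [1, 5, 15, 25]; color 3: [0, 19, 23]; color 4: [18, 22].

χ(G) = 4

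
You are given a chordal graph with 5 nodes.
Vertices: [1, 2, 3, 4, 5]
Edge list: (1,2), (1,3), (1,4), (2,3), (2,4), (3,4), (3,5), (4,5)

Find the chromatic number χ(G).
χ(G) = 4

Clique number ω(G) = 4 (lower bound: χ ≥ ω).
The clique on [1, 2, 3, 4] has size 4, forcing χ ≥ 4, and the coloring below uses 4 colors, so χ(G) = 4.
A valid 4-coloring: color 1: [4]; color 2: [3]; color 3: [1, 5]; color 4: [2].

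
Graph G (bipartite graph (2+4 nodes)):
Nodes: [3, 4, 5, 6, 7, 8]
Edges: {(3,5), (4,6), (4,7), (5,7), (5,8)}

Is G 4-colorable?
Yes, G is 4-colorable

A valid 4-coloring: color 1: [4, 5]; color 2: [3, 6, 7, 8].
(χ(G) = 2 ≤ 4.)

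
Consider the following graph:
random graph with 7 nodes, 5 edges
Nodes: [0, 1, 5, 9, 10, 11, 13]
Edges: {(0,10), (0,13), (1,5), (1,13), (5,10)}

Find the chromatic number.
Clique number ω(G) = 2 (lower bound: χ ≥ ω).
Odd cycle [10, 0, 13, 1, 5] needs 3 colors (χ ≥ 3).
The coloring below uses 3 colors, so χ(G) = 3.
A valid 3-coloring: color 1: [0, 1, 9, 11]; color 2: [5, 13]; color 3: [10].

χ(G) = 3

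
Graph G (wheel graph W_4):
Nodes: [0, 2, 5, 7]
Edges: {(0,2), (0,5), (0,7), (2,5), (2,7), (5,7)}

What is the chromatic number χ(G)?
χ(G) = 4

Clique number ω(G) = 4 (lower bound: χ ≥ ω).
The clique on [0, 2, 5, 7] has size 4, forcing χ ≥ 4, and the coloring below uses 4 colors, so χ(G) = 4.
A valid 4-coloring: color 1: [2]; color 2: [0]; color 3: [7]; color 4: [5].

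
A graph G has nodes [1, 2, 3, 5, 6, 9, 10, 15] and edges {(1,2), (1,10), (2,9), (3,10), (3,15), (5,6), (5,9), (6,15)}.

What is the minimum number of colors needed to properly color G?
Clique number ω(G) = 2 (lower bound: χ ≥ ω).
The graph is bipartite (no odd cycle), so 2 colors suffice: χ(G) = 2.
A valid 2-coloring: color 1: [1, 3, 6, 9]; color 2: [2, 5, 10, 15].

χ(G) = 2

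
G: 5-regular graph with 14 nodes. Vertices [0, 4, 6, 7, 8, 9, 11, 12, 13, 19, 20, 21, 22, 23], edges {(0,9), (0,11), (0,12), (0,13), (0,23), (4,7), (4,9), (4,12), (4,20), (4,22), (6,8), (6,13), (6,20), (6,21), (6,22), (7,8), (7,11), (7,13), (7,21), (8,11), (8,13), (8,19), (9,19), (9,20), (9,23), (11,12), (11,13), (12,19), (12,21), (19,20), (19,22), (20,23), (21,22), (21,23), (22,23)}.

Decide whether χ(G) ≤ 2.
The clique on vertices [7, 8, 11, 13] has size 4 > 2, so it alone needs 4 colors.

No, G is not 2-colorable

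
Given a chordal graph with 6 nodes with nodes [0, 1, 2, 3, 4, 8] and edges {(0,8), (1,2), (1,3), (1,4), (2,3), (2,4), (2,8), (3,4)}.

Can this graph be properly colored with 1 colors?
The clique on vertices [1, 2, 3, 4] has size 4 > 1, so it alone needs 4 colors.

No, G is not 1-colorable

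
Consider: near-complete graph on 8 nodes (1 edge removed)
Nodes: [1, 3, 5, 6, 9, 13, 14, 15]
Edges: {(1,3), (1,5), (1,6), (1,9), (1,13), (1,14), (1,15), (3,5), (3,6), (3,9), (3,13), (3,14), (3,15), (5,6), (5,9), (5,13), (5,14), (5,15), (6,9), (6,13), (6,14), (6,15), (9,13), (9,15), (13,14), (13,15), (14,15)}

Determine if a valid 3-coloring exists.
The clique on vertices [1, 3, 5, 6, 9, 13, 15] has size 7 > 3, so it alone needs 7 colors.

No, G is not 3-colorable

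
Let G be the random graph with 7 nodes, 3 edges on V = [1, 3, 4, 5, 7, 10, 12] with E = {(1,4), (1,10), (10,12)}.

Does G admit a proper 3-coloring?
A valid 3-coloring: color 1: [1, 3, 5, 7, 12]; color 2: [4, 10].
(χ(G) = 2 ≤ 3.)

Yes, G is 3-colorable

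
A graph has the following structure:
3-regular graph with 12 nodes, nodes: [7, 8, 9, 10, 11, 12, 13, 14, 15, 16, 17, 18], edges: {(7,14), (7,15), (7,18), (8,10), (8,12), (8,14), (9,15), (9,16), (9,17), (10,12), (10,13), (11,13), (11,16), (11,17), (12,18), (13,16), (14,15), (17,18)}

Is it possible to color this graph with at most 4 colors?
A valid 4-coloring: color 1: [7, 8, 16, 17]; color 2: [12, 13, 15]; color 3: [9, 10, 11, 14, 18].
(χ(G) = 3 ≤ 4.)

Yes, G is 4-colorable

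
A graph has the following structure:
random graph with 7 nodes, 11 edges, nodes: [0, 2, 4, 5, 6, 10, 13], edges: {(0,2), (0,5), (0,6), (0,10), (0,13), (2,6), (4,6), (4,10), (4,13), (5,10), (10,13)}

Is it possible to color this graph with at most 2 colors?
The clique on vertices [0, 2, 6] has size 3 > 2, so it alone needs 3 colors.

No, G is not 2-colorable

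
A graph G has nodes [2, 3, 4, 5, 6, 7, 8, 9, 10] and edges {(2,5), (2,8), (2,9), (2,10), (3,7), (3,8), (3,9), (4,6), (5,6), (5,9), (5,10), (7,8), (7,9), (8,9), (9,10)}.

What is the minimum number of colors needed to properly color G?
Clique number ω(G) = 4 (lower bound: χ ≥ ω).
The clique on [2, 5, 9, 10] has size 4, forcing χ ≥ 4, and the coloring below uses 4 colors, so χ(G) = 4.
A valid 4-coloring: color 1: [6, 9]; color 2: [4, 5, 8]; color 3: [2, 7]; color 4: [3, 10].

χ(G) = 4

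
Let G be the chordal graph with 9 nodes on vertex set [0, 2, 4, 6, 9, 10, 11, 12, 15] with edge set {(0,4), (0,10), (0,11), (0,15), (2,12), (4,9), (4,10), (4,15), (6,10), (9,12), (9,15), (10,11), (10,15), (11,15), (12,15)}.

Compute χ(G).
χ(G) = 4

Clique number ω(G) = 4 (lower bound: χ ≥ ω).
The clique on [0, 10, 11, 15] has size 4, forcing χ ≥ 4, and the coloring below uses 4 colors, so χ(G) = 4.
A valid 4-coloring: color 1: [2, 6, 15]; color 2: [9, 10]; color 3: [0, 12]; color 4: [4, 11].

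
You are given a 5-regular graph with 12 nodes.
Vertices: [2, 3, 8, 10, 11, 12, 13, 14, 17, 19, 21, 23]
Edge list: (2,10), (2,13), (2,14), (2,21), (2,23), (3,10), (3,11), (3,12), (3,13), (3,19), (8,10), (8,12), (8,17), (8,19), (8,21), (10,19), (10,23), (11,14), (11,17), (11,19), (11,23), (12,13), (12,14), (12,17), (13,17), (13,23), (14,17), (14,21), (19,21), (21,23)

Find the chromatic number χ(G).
χ(G) = 4

Clique number ω(G) = 3 (lower bound: χ ≥ ω).
Suppose a proper 3-coloring c exists. The clique [2, 10, 23] takes 3 distinct colors; by symmetry let c(2) = 1, c(10) = 2, c(23) = 3.
- Vertex 13: neighbors [2, 23] already have colors [1, 3] ⇒ c(13) = 2.
- Vertex 21: neighbors [2, 23] already have colors [1, 3] ⇒ c(21) = 2.
- Vertex 14: neighbors [2, 21] already have colors [1, 2] ⇒ c(14) = 3.
- Vertex 12: neighbors [13, 14] already have colors [2, 3] ⇒ c(12) = 1.
- Vertex 17: neighbors [12, 13, 14] already have colors [1, 2, 3] — all 3 colors blocked. Contradiction.
The forced assignments end in a contradiction, so G has no proper 3-coloring (χ ≥ 4).
The coloring below uses 4 colors, so χ(G) = 4.
A valid 4-coloring: color 1: [10, 11, 13, 21]; color 2: [3, 8, 14, 23]; color 3: [2, 17, 19]; color 4: [12].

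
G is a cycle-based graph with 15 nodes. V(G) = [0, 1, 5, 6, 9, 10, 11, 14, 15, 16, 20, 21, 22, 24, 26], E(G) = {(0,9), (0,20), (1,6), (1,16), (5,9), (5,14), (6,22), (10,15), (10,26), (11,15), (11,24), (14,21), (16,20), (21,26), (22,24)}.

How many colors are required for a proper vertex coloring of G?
Clique number ω(G) = 2 (lower bound: χ ≥ ω).
Odd cycle [11, 15, 10, 26, 21, 14, 5, 9, 0, 20, 16, 1, 6, 22, 24] needs 3 colors (χ ≥ 3).
The coloring below uses 3 colors, so χ(G) = 3.
A valid 3-coloring: color 1: [0, 5, 10, 11, 16, 21, 22]; color 2: [1, 9, 14, 15, 20, 24, 26]; color 3: [6].

χ(G) = 3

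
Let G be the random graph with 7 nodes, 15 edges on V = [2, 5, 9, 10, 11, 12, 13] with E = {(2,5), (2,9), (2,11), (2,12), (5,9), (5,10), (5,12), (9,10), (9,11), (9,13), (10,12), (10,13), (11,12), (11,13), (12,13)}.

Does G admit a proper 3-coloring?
Odd cycle [13, 11, 2, 5, 10] needs 3 colors (χ ≥ 3).
Vertex 9 is adjacent to every vertex of [2, 5, 10, 11, 13], which already need 3 colors among themselves, so 9 needs a new color (χ ≥ 4).
Hence χ(G) ≥ 4 > 3, so no proper 3-coloring exists.

No, G is not 3-colorable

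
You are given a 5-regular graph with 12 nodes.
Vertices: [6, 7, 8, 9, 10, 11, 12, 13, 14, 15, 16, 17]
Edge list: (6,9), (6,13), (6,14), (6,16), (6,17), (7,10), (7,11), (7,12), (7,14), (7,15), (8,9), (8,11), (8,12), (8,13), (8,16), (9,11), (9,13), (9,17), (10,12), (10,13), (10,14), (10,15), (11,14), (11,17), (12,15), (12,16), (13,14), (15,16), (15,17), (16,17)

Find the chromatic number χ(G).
χ(G) = 4

Clique number ω(G) = 4 (lower bound: χ ≥ ω).
The clique on [7, 10, 12, 15] has size 4, forcing χ ≥ 4, and the coloring below uses 4 colors, so χ(G) = 4.
A valid 4-coloring: color 1: [9, 12, 14]; color 2: [6, 8, 15]; color 3: [10, 11, 16]; color 4: [7, 13, 17].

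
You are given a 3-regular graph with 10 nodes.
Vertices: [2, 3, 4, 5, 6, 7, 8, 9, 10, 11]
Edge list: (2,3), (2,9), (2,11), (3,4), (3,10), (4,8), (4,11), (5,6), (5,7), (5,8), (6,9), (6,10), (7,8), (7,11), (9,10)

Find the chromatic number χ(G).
χ(G) = 3

Clique number ω(G) = 3 (lower bound: χ ≥ ω).
The clique on [5, 7, 8] has size 3, forcing χ ≥ 3, and the coloring below uses 3 colors, so χ(G) = 3.
A valid 3-coloring: color 1: [3, 8, 9, 11]; color 2: [2, 4, 6, 7]; color 3: [5, 10].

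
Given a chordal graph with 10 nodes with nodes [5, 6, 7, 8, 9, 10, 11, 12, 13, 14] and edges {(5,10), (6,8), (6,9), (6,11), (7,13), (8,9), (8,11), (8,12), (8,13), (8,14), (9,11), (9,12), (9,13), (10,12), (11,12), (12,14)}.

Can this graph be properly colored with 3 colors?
No, G is not 3-colorable

The clique on vertices [8, 9, 11, 12] has size 4 > 3, so it alone needs 4 colors.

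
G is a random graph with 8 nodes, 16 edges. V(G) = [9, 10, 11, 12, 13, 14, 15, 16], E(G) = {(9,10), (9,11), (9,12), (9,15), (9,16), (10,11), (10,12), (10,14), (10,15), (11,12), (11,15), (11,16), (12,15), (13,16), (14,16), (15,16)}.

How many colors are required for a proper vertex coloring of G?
Clique number ω(G) = 5 (lower bound: χ ≥ ω).
The clique on [9, 10, 11, 12, 15] has size 5, forcing χ ≥ 5, and the coloring below uses 5 colors, so χ(G) = 5.
A valid 5-coloring: color 1: [13, 14, 15]; color 2: [10, 16]; color 3: [11]; color 4: [9]; color 5: [12].

χ(G) = 5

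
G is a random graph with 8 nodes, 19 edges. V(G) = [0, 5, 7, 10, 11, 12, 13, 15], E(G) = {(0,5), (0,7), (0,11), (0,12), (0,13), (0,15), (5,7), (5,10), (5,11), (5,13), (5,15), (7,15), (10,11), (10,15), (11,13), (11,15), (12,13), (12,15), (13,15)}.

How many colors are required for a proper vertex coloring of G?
Clique number ω(G) = 5 (lower bound: χ ≥ ω).
The clique on [0, 5, 11, 13, 15] has size 5, forcing χ ≥ 5, and the coloring below uses 5 colors, so χ(G) = 5.
A valid 5-coloring: color 1: [15]; color 2: [5, 12]; color 3: [0, 10]; color 4: [7, 13]; color 5: [11].

χ(G) = 5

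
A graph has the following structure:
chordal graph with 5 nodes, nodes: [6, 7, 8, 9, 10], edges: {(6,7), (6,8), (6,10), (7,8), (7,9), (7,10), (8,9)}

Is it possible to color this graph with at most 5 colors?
A valid 5-coloring: color 1: [7]; color 2: [8, 10]; color 3: [6, 9].
(χ(G) = 3 ≤ 5.)

Yes, G is 5-colorable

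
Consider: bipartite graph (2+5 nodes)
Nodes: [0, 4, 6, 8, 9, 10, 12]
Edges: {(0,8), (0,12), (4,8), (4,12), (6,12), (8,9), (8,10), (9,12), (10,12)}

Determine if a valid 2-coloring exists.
Yes, G is 2-colorable

A valid 2-coloring: color 1: [8, 12]; color 2: [0, 4, 6, 9, 10].
(χ(G) = 2 ≤ 2.)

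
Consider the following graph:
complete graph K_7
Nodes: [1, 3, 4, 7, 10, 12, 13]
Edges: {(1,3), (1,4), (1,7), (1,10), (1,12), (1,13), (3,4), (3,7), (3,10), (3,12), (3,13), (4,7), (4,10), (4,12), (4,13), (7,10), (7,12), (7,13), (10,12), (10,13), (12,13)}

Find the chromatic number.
χ(G) = 7

Clique number ω(G) = 7 (lower bound: χ ≥ ω).
The clique on [1, 3, 4, 7, 10, 12, 13] has size 7, forcing χ ≥ 7, and the coloring below uses 7 colors, so χ(G) = 7.
A valid 7-coloring: color 1: [4]; color 2: [12]; color 3: [3]; color 4: [13]; color 5: [7]; color 6: [1]; color 7: [10].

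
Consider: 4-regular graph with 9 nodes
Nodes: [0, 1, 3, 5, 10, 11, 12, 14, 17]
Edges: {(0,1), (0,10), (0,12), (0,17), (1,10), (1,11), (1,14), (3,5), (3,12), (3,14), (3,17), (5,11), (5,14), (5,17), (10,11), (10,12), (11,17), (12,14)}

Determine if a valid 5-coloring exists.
A valid 5-coloring: color 1: [10, 14, 17]; color 2: [0, 3, 11]; color 3: [1, 5, 12].
(χ(G) = 3 ≤ 5.)

Yes, G is 5-colorable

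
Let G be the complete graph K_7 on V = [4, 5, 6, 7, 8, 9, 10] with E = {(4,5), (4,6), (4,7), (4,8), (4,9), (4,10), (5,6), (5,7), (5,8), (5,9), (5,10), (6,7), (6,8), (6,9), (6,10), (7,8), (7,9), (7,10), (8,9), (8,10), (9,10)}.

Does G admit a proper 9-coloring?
A valid 9-coloring: color 1: [10]; color 2: [4]; color 3: [5]; color 4: [7]; color 5: [9]; color 6: [6]; color 7: [8].
(χ(G) = 7 ≤ 9.)

Yes, G is 9-colorable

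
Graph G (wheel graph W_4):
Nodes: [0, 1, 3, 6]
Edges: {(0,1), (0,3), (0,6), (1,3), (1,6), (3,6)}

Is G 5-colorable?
Yes, G is 5-colorable

A valid 5-coloring: color 1: [6]; color 2: [0]; color 3: [1]; color 4: [3].
(χ(G) = 4 ≤ 5.)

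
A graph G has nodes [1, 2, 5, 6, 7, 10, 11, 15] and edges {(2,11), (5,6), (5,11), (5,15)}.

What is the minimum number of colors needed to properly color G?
Clique number ω(G) = 2 (lower bound: χ ≥ ω).
The graph is bipartite (no odd cycle), so 2 colors suffice: χ(G) = 2.
A valid 2-coloring: color 1: [1, 2, 5, 7, 10]; color 2: [6, 11, 15].

χ(G) = 2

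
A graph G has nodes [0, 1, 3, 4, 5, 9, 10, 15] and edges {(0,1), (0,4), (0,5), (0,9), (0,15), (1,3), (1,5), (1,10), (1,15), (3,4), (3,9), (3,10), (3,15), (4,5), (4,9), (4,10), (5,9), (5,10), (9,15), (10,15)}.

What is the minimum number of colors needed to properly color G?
Clique number ω(G) = 4 (lower bound: χ ≥ ω).
The clique on [0, 4, 5, 9] has size 4, forcing χ ≥ 4, and the coloring below uses 4 colors, so χ(G) = 4.
A valid 4-coloring: color 1: [0, 10]; color 2: [1, 9]; color 3: [3, 5]; color 4: [4, 15].

χ(G) = 4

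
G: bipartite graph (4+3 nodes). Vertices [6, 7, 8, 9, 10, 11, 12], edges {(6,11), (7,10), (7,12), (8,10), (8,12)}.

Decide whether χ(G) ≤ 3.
A valid 3-coloring: color 1: [9, 10, 11, 12]; color 2: [6, 7, 8].
(χ(G) = 2 ≤ 3.)

Yes, G is 3-colorable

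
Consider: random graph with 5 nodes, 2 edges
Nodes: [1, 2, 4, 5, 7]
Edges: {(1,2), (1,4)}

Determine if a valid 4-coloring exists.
Yes, G is 4-colorable

A valid 4-coloring: color 1: [1, 5, 7]; color 2: [2, 4].
(χ(G) = 2 ≤ 4.)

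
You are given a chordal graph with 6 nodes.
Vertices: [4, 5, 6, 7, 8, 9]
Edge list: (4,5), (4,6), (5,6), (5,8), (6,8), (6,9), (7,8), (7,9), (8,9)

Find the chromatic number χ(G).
χ(G) = 3

Clique number ω(G) = 3 (lower bound: χ ≥ ω).
The clique on [6, 8, 9] has size 3, forcing χ ≥ 3, and the coloring below uses 3 colors, so χ(G) = 3.
A valid 3-coloring: color 1: [6, 7]; color 2: [4, 8]; color 3: [5, 9].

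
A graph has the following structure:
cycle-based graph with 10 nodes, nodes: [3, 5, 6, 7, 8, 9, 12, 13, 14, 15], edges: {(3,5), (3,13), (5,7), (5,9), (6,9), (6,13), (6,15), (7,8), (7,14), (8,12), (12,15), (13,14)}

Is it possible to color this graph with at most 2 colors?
No, G is not 2-colorable

Odd cycle [7, 8, 12, 15, 6, 9, 5] needs 3 colors (χ ≥ 3).
Hence χ(G) ≥ 3 > 2, so no proper 2-coloring exists.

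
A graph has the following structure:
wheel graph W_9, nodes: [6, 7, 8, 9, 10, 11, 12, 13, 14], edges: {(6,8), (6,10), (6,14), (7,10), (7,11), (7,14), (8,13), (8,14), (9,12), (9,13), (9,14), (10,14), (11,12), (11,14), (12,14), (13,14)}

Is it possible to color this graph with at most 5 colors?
Yes, G is 5-colorable

A valid 5-coloring: color 1: [14]; color 2: [8, 9, 10, 11]; color 3: [6, 7, 12, 13].
(χ(G) = 3 ≤ 5.)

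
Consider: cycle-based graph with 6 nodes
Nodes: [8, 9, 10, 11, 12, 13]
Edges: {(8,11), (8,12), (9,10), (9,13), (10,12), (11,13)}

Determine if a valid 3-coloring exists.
Yes, G is 3-colorable

A valid 3-coloring: color 1: [9, 11, 12]; color 2: [8, 10, 13].
(χ(G) = 2 ≤ 3.)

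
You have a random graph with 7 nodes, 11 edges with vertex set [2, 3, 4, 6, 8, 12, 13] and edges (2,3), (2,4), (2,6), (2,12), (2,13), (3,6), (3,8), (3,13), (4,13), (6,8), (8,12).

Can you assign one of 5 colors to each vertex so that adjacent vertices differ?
A valid 5-coloring: color 1: [2, 8]; color 2: [3, 4, 12]; color 3: [6, 13].
(χ(G) = 3 ≤ 5.)

Yes, G is 5-colorable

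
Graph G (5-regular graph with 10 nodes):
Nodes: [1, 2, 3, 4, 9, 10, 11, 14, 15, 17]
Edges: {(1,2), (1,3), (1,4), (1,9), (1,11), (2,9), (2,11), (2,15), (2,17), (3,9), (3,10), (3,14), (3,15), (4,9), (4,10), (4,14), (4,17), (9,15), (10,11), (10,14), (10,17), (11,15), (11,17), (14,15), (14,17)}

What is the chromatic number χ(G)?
χ(G) = 4

Clique number ω(G) = 4 (lower bound: χ ≥ ω).
The clique on [4, 10, 14, 17] has size 4, forcing χ ≥ 4, and the coloring below uses 4 colors, so χ(G) = 4.
A valid 4-coloring: color 1: [3, 4, 11]; color 2: [1, 15, 17]; color 3: [2, 10]; color 4: [9, 14].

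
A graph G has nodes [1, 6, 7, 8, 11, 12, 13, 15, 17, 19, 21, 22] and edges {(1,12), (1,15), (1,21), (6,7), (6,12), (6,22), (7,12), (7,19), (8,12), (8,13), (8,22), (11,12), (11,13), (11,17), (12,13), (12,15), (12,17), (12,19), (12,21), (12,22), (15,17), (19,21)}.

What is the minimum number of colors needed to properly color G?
Clique number ω(G) = 3 (lower bound: χ ≥ ω).
Odd cycle [11, 13, 8, 22, 6, 7, 19, 21, 1, 15, 17] needs 3 colors (χ ≥ 3).
Vertex 12 is adjacent to every vertex of [1, 6, 7, 8, 11, 13, 15, 17, 19, 21, 22], which already need 3 colors among themselves, so 12 needs a new color (χ ≥ 4).
The coloring below uses 4 colors, so χ(G) = 4.
A valid 4-coloring: color 1: [12]; color 2: [6, 8, 11, 15, 19]; color 3: [7, 13, 17, 21, 22]; color 4: [1].

χ(G) = 4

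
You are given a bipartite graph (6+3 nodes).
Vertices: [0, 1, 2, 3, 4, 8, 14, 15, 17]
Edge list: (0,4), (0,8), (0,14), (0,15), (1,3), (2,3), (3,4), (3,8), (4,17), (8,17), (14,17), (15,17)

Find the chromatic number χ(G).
χ(G) = 2

Clique number ω(G) = 2 (lower bound: χ ≥ ω).
The graph is bipartite (no odd cycle), so 2 colors suffice: χ(G) = 2.
A valid 2-coloring: color 1: [0, 3, 17]; color 2: [1, 2, 4, 8, 14, 15].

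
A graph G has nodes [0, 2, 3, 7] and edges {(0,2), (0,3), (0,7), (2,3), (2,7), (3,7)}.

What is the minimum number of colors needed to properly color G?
Clique number ω(G) = 4 (lower bound: χ ≥ ω).
The clique on [0, 2, 3, 7] has size 4, forcing χ ≥ 4, and the coloring below uses 4 colors, so χ(G) = 4.
A valid 4-coloring: color 1: [0]; color 2: [2]; color 3: [3]; color 4: [7].

χ(G) = 4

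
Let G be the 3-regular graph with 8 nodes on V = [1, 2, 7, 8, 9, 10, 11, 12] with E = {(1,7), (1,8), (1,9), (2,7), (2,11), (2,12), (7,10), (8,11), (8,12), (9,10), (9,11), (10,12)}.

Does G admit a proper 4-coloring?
Yes, G is 4-colorable

A valid 4-coloring: color 1: [7, 8, 9]; color 2: [1, 2, 10]; color 3: [11, 12].
(χ(G) = 3 ≤ 4.)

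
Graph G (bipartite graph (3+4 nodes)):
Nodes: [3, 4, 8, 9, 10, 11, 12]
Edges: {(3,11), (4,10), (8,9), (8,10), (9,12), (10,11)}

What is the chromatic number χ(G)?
χ(G) = 2

Clique number ω(G) = 2 (lower bound: χ ≥ ω).
The graph is bipartite (no odd cycle), so 2 colors suffice: χ(G) = 2.
A valid 2-coloring: color 1: [3, 9, 10]; color 2: [4, 8, 11, 12].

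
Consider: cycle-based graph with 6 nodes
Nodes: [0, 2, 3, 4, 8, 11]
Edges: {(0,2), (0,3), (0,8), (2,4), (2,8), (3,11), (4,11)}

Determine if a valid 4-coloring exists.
Yes, G is 4-colorable

A valid 4-coloring: color 1: [0, 11]; color 2: [2, 3]; color 3: [4, 8].
(χ(G) = 3 ≤ 4.)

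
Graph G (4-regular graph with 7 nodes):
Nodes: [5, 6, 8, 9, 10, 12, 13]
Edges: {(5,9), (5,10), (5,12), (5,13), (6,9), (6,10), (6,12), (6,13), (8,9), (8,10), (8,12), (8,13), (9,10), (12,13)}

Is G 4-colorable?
A valid 4-coloring: color 1: [5, 6, 8]; color 2: [9, 12]; color 3: [10, 13].
(χ(G) = 3 ≤ 4.)

Yes, G is 4-colorable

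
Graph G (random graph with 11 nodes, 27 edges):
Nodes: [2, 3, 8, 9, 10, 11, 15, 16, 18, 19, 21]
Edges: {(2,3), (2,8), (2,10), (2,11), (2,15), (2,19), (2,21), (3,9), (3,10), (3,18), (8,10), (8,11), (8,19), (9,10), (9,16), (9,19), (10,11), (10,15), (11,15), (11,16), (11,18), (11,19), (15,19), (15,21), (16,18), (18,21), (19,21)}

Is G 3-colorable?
No, G is not 3-colorable

The clique on vertices [2, 8, 10, 11] has size 4 > 3, so it alone needs 4 colors.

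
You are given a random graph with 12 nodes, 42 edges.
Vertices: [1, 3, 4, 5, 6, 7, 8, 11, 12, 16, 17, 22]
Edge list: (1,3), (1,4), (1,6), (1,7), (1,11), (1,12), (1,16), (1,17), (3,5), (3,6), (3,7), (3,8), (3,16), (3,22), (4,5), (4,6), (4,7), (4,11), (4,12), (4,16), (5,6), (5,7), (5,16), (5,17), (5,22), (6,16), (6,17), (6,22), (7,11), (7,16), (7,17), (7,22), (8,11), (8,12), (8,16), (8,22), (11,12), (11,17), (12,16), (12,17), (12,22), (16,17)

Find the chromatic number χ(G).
χ(G) = 4

Clique number ω(G) = 4 (lower bound: χ ≥ ω).
The clique on [1, 12, 16, 17] has size 4, forcing χ ≥ 4, and the coloring below uses 4 colors, so χ(G) = 4.
A valid 4-coloring: color 1: [11, 16, 22]; color 2: [6, 7, 12]; color 3: [1, 5, 8]; color 4: [3, 4, 17].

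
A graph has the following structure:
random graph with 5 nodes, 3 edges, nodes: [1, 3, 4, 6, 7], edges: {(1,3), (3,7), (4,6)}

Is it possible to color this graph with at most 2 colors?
A valid 2-coloring: color 1: [3, 6]; color 2: [1, 4, 7].
(χ(G) = 2 ≤ 2.)

Yes, G is 2-colorable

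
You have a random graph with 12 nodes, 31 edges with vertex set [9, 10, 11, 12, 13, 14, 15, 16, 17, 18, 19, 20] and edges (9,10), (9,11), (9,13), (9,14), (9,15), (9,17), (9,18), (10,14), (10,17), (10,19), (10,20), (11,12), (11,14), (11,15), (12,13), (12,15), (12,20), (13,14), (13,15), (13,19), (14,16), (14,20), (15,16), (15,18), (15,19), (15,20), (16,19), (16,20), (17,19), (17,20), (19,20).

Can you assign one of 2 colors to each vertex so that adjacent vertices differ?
The clique on vertices [10, 17, 19, 20] has size 4 > 2, so it alone needs 4 colors.

No, G is not 2-colorable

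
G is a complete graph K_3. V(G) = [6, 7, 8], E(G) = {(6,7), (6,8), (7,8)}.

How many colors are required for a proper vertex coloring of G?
χ(G) = 3

Clique number ω(G) = 3 (lower bound: χ ≥ ω).
The clique on [6, 7, 8] has size 3, forcing χ ≥ 3, and the coloring below uses 3 colors, so χ(G) = 3.
A valid 3-coloring: color 1: [7]; color 2: [8]; color 3: [6].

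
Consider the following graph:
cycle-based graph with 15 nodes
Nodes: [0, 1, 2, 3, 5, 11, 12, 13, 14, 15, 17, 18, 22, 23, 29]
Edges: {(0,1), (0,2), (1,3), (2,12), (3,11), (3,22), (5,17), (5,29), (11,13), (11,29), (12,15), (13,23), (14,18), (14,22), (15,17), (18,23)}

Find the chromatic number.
Clique number ω(G) = 2 (lower bound: χ ≥ ω).
Odd cycle [13, 23, 18, 14, 22, 3, 11] needs 3 colors (χ ≥ 3).
The coloring below uses 3 colors, so χ(G) = 3.
A valid 3-coloring: color 1: [1, 2, 5, 11, 14, 15, 23]; color 2: [0, 3, 12, 13, 17, 18, 29]; color 3: [22].

χ(G) = 3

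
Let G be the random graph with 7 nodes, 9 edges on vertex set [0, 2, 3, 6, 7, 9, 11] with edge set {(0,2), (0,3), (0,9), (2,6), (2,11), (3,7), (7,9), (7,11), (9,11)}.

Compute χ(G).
Clique number ω(G) = 3 (lower bound: χ ≥ ω).
The clique on [7, 9, 11] has size 3, forcing χ ≥ 3, and the coloring below uses 3 colors, so χ(G) = 3.
A valid 3-coloring: color 1: [2, 7]; color 2: [3, 6, 9]; color 3: [0, 11].

χ(G) = 3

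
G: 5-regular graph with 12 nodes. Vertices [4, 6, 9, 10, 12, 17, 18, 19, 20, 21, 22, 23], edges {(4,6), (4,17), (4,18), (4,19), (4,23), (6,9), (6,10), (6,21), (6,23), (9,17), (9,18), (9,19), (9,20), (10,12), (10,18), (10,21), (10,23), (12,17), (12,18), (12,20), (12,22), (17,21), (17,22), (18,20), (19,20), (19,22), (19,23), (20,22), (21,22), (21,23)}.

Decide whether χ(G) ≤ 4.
A valid 4-coloring: color 1: [18, 22, 23]; color 2: [12, 19, 21]; color 3: [6, 17, 20]; color 4: [4, 9, 10].
(χ(G) = 4 ≤ 4.)

Yes, G is 4-colorable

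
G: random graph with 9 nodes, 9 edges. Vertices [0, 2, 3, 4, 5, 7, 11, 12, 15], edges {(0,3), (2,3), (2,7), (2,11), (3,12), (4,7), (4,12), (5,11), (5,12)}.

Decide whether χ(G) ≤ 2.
No, G is not 2-colorable

Odd cycle [4, 12, 3, 2, 7] needs 3 colors (χ ≥ 3).
Hence χ(G) ≥ 3 > 2, so no proper 2-coloring exists.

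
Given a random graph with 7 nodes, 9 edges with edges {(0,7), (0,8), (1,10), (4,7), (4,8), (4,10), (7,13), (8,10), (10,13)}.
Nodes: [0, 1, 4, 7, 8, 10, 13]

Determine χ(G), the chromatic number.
Clique number ω(G) = 3 (lower bound: χ ≥ ω).
The clique on [4, 8, 10] has size 3, forcing χ ≥ 3, and the coloring below uses 3 colors, so χ(G) = 3.
A valid 3-coloring: color 1: [7, 10]; color 2: [0, 1, 4, 13]; color 3: [8].

χ(G) = 3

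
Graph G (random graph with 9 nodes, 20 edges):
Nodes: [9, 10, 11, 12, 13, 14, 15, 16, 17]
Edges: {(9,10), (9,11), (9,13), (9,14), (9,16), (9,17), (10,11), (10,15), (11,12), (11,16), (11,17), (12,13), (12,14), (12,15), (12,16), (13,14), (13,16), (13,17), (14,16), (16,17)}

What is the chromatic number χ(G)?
χ(G) = 4

Clique number ω(G) = 4 (lower bound: χ ≥ ω).
The clique on [9, 11, 16, 17] has size 4, forcing χ ≥ 4, and the coloring below uses 4 colors, so χ(G) = 4.
A valid 4-coloring: color 1: [10, 16]; color 2: [9, 12]; color 3: [11, 13, 15]; color 4: [14, 17].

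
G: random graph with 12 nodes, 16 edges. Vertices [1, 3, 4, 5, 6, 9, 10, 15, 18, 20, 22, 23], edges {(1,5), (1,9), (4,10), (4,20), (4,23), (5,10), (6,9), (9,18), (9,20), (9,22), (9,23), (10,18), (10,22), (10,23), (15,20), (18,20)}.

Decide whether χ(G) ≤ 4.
A valid 4-coloring: color 1: [3, 9, 10, 15]; color 2: [5, 6, 20, 22, 23]; color 3: [1, 4, 18].
(χ(G) = 3 ≤ 4.)

Yes, G is 4-colorable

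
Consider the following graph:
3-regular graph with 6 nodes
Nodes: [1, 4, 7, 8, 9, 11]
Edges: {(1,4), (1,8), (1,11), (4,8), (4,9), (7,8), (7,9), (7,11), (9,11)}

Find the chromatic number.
χ(G) = 3

Clique number ω(G) = 3 (lower bound: χ ≥ ω).
The clique on [1, 4, 8] has size 3, forcing χ ≥ 3, and the coloring below uses 3 colors, so χ(G) = 3.
A valid 3-coloring: color 1: [8, 11]; color 2: [1, 9]; color 3: [4, 7].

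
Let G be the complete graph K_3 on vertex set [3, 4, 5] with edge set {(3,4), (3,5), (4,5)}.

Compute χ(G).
χ(G) = 3

Clique number ω(G) = 3 (lower bound: χ ≥ ω).
The clique on [3, 4, 5] has size 3, forcing χ ≥ 3, and the coloring below uses 3 colors, so χ(G) = 3.
A valid 3-coloring: color 1: [3]; color 2: [5]; color 3: [4].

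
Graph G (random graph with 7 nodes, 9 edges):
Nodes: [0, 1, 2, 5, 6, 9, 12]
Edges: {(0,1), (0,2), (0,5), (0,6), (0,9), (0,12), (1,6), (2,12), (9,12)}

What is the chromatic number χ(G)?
Clique number ω(G) = 3 (lower bound: χ ≥ ω).
The clique on [0, 1, 6] has size 3, forcing χ ≥ 3, and the coloring below uses 3 colors, so χ(G) = 3.
A valid 3-coloring: color 1: [0]; color 2: [5, 6, 12]; color 3: [1, 2, 9].

χ(G) = 3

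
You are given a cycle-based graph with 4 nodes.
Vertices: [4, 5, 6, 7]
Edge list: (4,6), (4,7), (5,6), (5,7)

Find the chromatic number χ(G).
Clique number ω(G) = 2 (lower bound: χ ≥ ω).
The graph is bipartite (no odd cycle), so 2 colors suffice: χ(G) = 2.
A valid 2-coloring: color 1: [6, 7]; color 2: [4, 5].

χ(G) = 2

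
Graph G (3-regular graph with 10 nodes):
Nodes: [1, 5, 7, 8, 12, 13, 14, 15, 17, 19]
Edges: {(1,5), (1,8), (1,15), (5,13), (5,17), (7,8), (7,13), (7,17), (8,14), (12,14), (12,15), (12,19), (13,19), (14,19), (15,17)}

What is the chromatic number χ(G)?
χ(G) = 3

Clique number ω(G) = 3 (lower bound: χ ≥ ω).
The clique on [12, 14, 19] has size 3, forcing χ ≥ 3, and the coloring below uses 3 colors, so χ(G) = 3.
A valid 3-coloring: color 1: [8, 12, 13, 17]; color 2: [5, 7, 14, 15]; color 3: [1, 19].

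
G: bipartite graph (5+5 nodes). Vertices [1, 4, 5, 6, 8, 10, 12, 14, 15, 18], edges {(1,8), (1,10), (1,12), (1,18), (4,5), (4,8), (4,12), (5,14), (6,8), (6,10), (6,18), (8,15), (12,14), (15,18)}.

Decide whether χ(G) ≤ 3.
Yes, G is 3-colorable

A valid 3-coloring: color 1: [1, 4, 6, 14, 15]; color 2: [5, 8, 10, 12, 18].
(χ(G) = 2 ≤ 3.)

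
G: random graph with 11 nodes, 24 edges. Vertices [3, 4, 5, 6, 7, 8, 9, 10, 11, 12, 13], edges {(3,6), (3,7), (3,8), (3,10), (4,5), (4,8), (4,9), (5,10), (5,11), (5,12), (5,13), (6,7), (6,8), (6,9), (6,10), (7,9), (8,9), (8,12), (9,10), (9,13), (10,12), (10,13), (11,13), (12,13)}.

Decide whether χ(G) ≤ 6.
A valid 6-coloring: color 1: [3, 5, 9]; color 2: [7, 8, 10, 11]; color 3: [4, 6, 13]; color 4: [12].
(χ(G) = 4 ≤ 6.)

Yes, G is 6-colorable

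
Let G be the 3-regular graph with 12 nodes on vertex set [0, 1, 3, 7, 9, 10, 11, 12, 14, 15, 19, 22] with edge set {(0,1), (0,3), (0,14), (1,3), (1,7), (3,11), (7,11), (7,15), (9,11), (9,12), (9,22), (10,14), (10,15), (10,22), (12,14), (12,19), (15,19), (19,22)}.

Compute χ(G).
χ(G) = 3

Clique number ω(G) = 3 (lower bound: χ ≥ ω).
The clique on [0, 1, 3] has size 3, forcing χ ≥ 3, and the coloring below uses 3 colors, so χ(G) = 3.
A valid 3-coloring: color 1: [1, 11, 14, 15, 22]; color 2: [0, 7, 9, 10, 19]; color 3: [3, 12].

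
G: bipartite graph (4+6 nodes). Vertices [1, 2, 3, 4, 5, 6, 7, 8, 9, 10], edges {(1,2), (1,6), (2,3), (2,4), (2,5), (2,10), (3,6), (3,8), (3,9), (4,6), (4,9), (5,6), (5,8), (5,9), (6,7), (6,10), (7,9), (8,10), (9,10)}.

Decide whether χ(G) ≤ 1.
Edge (8,10) forces its endpoints to differ, so 1 color is not enough.

No, G is not 1-colorable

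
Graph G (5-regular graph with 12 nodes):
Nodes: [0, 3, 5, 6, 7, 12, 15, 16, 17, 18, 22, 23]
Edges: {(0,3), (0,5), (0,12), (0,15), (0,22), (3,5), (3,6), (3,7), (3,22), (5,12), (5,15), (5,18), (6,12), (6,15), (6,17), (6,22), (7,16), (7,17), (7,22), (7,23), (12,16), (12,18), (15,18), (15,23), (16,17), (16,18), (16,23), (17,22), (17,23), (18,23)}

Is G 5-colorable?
Yes, G is 5-colorable

A valid 5-coloring: color 1: [5, 16, 22]; color 2: [3, 17, 18]; color 3: [0, 6, 23]; color 4: [7, 12, 15].
(χ(G) = 4 ≤ 5.)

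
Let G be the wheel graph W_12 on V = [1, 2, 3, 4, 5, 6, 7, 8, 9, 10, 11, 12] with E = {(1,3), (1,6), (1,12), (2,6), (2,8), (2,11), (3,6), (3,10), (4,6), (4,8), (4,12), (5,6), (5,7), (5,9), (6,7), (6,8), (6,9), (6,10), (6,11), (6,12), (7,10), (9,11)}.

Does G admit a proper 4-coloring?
Yes, G is 4-colorable

A valid 4-coloring: color 1: [6]; color 2: [1, 2, 4, 9, 10]; color 3: [3, 7, 8, 11, 12]; color 4: [5].
(χ(G) = 4 ≤ 4.)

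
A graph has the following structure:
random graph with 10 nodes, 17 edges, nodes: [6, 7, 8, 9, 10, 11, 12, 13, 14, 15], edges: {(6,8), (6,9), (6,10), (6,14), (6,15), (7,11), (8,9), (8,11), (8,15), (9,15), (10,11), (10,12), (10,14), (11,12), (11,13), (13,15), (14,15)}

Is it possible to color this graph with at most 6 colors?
Yes, G is 6-colorable

A valid 6-coloring: color 1: [7, 10, 15]; color 2: [6, 11]; color 3: [8, 12, 13, 14]; color 4: [9].
(χ(G) = 4 ≤ 6.)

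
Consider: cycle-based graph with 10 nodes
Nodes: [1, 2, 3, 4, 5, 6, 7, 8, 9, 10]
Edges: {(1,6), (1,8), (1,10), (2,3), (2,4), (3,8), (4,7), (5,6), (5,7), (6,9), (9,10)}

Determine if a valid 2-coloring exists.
Yes, G is 2-colorable

A valid 2-coloring: color 1: [1, 3, 4, 5, 9]; color 2: [2, 6, 7, 8, 10].
(χ(G) = 2 ≤ 2.)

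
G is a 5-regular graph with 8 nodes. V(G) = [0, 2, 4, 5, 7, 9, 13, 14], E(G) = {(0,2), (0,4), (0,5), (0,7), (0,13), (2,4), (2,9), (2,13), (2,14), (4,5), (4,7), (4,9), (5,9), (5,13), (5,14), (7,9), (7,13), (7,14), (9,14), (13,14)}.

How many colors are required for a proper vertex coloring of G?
Clique number ω(G) = 3 (lower bound: χ ≥ ω).
Odd cycle [14, 9, 4, 0, 13] needs 3 colors (χ ≥ 3).
Vertex 2 is adjacent to every vertex of [0, 4, 9, 13, 14], which already need 3 colors among themselves, so 2 needs a new color (χ ≥ 4).
The coloring below uses 4 colors, so χ(G) = 4.
A valid 4-coloring: color 1: [0, 14]; color 2: [2, 5, 7]; color 3: [9, 13]; color 4: [4].

χ(G) = 4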